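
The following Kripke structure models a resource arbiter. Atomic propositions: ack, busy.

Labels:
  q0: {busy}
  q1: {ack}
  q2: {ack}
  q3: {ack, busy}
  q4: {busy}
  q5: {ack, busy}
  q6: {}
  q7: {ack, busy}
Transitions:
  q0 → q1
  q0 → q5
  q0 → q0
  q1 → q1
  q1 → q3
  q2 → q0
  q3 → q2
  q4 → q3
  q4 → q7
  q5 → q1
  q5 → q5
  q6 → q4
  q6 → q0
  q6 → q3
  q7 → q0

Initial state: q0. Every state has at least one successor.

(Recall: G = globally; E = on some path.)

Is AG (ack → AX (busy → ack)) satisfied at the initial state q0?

Does not hold

States satisfying ack → AX (busy → ack): {q0, q1, q3, q4, q5, q6}.
States satisfying AG (ack → AX (busy → ack)): ∅.
q2 is reachable from q0 and violates ack → AX (busy → ack), so AG fails at q0.
q0 ∉ Sat(AG (ack → AX (busy → ack))).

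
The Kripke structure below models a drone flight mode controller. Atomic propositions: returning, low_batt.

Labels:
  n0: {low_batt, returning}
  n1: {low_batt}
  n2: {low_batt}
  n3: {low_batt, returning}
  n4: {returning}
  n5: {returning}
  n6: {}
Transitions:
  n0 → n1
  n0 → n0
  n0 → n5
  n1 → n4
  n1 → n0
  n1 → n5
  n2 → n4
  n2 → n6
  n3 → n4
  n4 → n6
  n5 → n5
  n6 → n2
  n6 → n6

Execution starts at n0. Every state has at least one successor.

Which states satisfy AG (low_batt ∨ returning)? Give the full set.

{n5}

States satisfying low_batt ∨ returning: {n0, n1, n2, n3, n4, n5}.
States satisfying AG (low_batt ∨ returning): {n5}.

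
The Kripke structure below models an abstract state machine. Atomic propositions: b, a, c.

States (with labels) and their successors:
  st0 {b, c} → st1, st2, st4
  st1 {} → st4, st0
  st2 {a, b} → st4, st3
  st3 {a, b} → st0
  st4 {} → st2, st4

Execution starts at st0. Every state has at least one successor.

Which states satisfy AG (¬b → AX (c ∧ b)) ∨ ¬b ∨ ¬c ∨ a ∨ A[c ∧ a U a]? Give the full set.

{st1, st2, st3, st4}

States satisfying ¬b → AX (c ∧ b): {st0, st2, st3}.
States satisfying AG (¬b → AX (c ∧ b)): ∅.
States satisfying ¬b: {st1, st4}.
States satisfying ¬c: {st1, st2, st3, st4}.
States satisfying ¬b ∨ ¬c: {st1, st2, st3, st4}.
States satisfying ¬b ∨ ¬c ∨ a: {st1, st2, st3, st4}.
States satisfying AG (¬b → AX (c ∧ b)) ∨ ¬b ∨ ¬c ∨ a: {st1, st2, st3, st4}.
States satisfying c ∧ a: ∅.
States satisfying a: {st2, st3}.
States satisfying A[c ∧ a U a]: {st2, st3}.
States satisfying AG (¬b → AX (c ∧ b)) ∨ ¬b ∨ ¬c ∨ a ∨ A[c ∧ a U a]: {st1, st2, st3, st4}.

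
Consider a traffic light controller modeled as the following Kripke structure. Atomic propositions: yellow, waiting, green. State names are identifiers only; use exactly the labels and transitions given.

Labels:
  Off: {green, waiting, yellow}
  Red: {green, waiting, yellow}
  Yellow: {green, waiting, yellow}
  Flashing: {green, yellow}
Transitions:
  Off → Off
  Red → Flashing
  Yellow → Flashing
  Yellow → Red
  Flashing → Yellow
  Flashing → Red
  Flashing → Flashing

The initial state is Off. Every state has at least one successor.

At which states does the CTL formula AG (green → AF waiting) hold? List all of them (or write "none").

States satisfying green → AF waiting: {Off, Red, Yellow}.
States satisfying AG (green → AF waiting): {Off}.

{Off}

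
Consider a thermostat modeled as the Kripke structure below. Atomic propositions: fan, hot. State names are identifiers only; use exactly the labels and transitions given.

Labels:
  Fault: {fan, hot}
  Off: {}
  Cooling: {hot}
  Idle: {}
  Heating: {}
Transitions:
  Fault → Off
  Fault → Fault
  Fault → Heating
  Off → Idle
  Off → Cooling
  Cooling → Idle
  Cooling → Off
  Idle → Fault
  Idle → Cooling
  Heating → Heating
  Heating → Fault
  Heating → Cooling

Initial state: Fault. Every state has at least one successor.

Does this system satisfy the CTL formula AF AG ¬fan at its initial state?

No

States satisfying AG ¬fan: ∅.
States satisfying AF AG ¬fan: ∅.
There is a path from Fault along which AG ¬fan never holds.
Fault ∉ Sat(AF AG ¬fan).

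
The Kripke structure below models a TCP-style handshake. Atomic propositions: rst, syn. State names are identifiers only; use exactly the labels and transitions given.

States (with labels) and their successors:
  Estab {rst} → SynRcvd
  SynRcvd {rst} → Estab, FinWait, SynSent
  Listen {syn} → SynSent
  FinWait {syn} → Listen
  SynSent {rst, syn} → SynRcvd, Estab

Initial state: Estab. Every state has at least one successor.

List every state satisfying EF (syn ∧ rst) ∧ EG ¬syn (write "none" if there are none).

{Estab, SynRcvd}

States satisfying syn ∧ rst: {SynSent}.
States satisfying EF (syn ∧ rst): {Estab, SynRcvd, Listen, FinWait, SynSent}.
States satisfying ¬syn: {Estab, SynRcvd}.
States satisfying EG ¬syn: {Estab, SynRcvd}.
States satisfying EF (syn ∧ rst) ∧ EG ¬syn: {Estab, SynRcvd}.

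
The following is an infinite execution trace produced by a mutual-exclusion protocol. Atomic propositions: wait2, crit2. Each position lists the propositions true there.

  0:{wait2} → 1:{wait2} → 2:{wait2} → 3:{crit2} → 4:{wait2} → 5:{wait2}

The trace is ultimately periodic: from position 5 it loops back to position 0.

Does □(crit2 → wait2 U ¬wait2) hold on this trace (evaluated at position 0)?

Yes

crit2 → wait2 U ¬wait2 holds at every position 0..5, and those are all positions ever visited, so □(crit2 → wait2 U ¬wait2) holds.
Positions where crit2 holds: 3.
Check wait2 U ¬wait2 at each: 3→ok.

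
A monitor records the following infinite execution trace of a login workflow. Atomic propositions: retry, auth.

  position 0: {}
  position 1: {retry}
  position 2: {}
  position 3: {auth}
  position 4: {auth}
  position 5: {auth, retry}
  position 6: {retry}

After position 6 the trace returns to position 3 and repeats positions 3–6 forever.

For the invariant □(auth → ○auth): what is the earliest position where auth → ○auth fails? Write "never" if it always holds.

Check auth → ○auth at each position in order: 0 ✓, 1 ✓, 2 ✓, 3 ✓, 4 ✓.
At position 5 the labels are {auth, retry} and the next position 6 has {retry}, so auth → ○auth is false there. This is the first violation.

5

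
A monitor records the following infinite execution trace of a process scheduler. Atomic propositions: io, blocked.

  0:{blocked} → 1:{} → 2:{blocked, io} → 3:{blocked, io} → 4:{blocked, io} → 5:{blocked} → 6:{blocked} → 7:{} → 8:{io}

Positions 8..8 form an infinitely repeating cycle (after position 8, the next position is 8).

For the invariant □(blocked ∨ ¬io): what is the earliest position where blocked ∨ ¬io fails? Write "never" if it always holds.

Check blocked ∨ ¬io at each position in order: 0 ✓, 1 ✓, 2 ✓, 3 ✓, 4 ✓, 5 ✓, 6 ✓, 7 ✓.
At position 8 the labels are {io}, so blocked ∨ ¬io is false there. This is the first violation.

8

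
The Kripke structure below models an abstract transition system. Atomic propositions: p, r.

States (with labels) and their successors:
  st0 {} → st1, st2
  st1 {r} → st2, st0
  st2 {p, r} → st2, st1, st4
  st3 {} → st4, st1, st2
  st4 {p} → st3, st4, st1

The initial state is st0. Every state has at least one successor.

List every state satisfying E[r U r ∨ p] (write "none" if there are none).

{st1, st2, st4}

States satisfying r: {st1, st2}.
States satisfying r ∨ p: {st1, st2, st4}.
States satisfying E[r U r ∨ p]: {st1, st2, st4}.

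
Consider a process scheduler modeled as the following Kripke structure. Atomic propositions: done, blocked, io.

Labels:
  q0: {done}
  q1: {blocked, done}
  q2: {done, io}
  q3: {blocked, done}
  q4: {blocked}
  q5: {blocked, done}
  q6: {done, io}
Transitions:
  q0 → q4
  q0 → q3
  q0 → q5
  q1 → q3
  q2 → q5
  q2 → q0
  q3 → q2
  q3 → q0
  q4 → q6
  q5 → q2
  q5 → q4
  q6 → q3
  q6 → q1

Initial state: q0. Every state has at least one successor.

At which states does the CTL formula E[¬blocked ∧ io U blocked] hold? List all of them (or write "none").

{q1, q2, q3, q4, q5, q6}

States satisfying ¬blocked ∧ io: {q2, q6}.
States satisfying blocked: {q1, q3, q4, q5}.
States satisfying E[¬blocked ∧ io U blocked]: {q1, q2, q3, q4, q5, q6}.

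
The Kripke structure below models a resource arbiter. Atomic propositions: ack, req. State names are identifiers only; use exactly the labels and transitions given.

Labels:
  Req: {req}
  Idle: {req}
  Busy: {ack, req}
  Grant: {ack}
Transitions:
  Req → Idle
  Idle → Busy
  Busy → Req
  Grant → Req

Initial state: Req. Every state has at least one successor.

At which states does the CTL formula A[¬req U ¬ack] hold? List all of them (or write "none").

States satisfying ¬req: {Grant}.
States satisfying ¬ack: {Req, Idle}.
States satisfying A[¬req U ¬ack]: {Req, Idle, Grant}.

{Req, Idle, Grant}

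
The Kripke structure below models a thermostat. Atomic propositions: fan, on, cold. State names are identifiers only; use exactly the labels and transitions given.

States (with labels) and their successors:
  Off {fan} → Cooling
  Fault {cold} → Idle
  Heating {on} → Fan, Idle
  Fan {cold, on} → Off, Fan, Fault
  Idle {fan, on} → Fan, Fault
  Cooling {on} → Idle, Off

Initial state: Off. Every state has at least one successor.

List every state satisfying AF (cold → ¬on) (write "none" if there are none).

States satisfying cold → ¬on: {Off, Fault, Heating, Idle, Cooling}.
States satisfying AF (cold → ¬on): {Off, Fault, Heating, Idle, Cooling}.

{Off, Fault, Heating, Idle, Cooling}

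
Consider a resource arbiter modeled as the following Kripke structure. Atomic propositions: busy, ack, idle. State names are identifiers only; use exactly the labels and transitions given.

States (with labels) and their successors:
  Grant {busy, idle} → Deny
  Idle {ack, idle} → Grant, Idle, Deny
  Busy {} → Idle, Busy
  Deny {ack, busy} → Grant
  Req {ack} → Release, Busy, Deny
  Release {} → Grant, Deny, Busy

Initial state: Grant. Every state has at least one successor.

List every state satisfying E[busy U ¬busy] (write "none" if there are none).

{Idle, Busy, Req, Release}

States satisfying busy: {Grant, Deny}.
States satisfying ¬busy: {Idle, Busy, Req, Release}.
States satisfying E[busy U ¬busy]: {Idle, Busy, Req, Release}.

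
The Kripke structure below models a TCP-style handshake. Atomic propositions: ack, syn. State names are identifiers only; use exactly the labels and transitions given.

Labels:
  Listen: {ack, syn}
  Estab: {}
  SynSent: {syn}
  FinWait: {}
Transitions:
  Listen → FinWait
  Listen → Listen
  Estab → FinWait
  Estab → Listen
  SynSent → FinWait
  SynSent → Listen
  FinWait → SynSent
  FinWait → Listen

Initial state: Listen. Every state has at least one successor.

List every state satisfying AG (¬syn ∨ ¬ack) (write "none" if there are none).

none

States satisfying ¬syn ∨ ¬ack: {Estab, SynSent, FinWait}.
States satisfying AG (¬syn ∨ ¬ack): ∅.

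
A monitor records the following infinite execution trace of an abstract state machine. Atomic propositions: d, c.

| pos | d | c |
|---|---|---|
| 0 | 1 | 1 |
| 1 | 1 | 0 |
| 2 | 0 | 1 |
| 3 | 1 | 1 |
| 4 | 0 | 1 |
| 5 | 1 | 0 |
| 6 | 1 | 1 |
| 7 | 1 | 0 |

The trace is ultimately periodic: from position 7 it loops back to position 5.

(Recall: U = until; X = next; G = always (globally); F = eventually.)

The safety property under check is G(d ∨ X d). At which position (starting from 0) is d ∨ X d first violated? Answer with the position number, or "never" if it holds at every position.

d ∨ X d holds at every position 0..7, and those are all the positions the trace ever visits, so the invariant G(d ∨ X d) is never violated.

never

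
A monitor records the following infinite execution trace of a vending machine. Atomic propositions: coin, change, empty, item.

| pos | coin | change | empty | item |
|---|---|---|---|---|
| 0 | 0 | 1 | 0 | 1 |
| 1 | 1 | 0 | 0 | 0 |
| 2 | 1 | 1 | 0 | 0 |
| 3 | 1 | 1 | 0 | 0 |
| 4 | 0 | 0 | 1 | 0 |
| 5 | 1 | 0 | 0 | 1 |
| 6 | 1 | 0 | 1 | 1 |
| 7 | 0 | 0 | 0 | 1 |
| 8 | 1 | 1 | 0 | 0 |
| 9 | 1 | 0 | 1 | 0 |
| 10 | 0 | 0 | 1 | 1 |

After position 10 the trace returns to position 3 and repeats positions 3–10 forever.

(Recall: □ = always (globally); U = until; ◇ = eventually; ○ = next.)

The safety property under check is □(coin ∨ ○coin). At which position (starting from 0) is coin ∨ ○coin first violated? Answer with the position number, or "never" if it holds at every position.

never

coin ∨ ○coin holds at every position 0..10, and those are all the positions the trace ever visits, so the invariant □(coin ∨ ○coin) is never violated.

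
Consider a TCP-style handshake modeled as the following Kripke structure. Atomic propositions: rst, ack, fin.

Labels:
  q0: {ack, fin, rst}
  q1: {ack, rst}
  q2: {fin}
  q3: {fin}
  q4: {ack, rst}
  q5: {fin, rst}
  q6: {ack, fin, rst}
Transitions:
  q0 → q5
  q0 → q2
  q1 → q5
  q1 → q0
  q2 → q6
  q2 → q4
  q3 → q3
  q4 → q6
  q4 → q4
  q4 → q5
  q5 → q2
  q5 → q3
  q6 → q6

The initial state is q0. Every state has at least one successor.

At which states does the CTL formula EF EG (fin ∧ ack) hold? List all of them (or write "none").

{q0, q1, q2, q4, q5, q6}

States satisfying EG (fin ∧ ack): {q6}.
States satisfying EF EG (fin ∧ ack): {q0, q1, q2, q4, q5, q6}.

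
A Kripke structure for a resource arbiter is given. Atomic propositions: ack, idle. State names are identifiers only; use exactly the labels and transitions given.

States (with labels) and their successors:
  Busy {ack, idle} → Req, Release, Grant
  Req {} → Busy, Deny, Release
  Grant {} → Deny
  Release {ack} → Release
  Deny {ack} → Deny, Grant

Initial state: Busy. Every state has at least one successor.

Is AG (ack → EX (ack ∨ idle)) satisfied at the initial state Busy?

Yes

States satisfying ack → EX (ack ∨ idle): {Busy, Req, Grant, Release, Deny}.
States satisfying AG (ack → EX (ack ∨ idle)): {Busy, Req, Grant, Release, Deny}.
Every state reachable from Busy satisfies ack → EX (ack ∨ idle).
Busy ∈ Sat(AG (ack → EX (ack ∨ idle))).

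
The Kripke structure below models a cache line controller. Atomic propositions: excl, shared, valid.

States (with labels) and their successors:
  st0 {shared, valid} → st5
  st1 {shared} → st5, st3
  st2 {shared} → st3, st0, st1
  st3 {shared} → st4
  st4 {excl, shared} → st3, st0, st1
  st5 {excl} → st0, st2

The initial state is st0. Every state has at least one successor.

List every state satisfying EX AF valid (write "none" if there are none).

{st2, st4, st5}

States satisfying AF valid: {st0}.
States satisfying EX AF valid: {st2, st4, st5}.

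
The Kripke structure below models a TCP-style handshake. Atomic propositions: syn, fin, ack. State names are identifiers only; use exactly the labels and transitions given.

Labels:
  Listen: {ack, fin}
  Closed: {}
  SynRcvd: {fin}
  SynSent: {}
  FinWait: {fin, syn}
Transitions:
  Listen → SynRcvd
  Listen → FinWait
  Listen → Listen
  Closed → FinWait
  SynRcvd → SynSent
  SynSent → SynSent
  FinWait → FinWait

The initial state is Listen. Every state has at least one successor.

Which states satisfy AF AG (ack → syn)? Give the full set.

States satisfying AG (ack → syn): {Closed, SynRcvd, SynSent, FinWait}.
States satisfying AF AG (ack → syn): {Closed, SynRcvd, SynSent, FinWait}.

{Closed, SynRcvd, SynSent, FinWait}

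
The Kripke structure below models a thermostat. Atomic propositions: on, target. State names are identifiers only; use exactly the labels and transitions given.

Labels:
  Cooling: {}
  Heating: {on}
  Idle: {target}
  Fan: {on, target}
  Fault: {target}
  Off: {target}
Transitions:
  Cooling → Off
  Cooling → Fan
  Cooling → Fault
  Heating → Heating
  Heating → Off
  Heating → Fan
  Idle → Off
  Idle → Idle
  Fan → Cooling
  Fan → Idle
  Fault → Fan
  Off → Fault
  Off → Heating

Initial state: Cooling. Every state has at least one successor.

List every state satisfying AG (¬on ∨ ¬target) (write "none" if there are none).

none

States satisfying ¬on ∨ ¬target: {Cooling, Heating, Idle, Fault, Off}.
States satisfying AG (¬on ∨ ¬target): ∅.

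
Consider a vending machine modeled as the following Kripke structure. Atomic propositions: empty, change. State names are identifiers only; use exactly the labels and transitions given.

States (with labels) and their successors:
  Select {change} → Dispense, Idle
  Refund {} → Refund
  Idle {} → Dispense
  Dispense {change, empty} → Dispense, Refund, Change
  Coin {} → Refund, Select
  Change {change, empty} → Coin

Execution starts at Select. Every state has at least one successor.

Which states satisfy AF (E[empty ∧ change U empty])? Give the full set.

States satisfying E[empty ∧ change U empty]: {Dispense, Change}.
States satisfying AF (E[empty ∧ change U empty]): {Select, Idle, Dispense, Change}.

{Select, Idle, Dispense, Change}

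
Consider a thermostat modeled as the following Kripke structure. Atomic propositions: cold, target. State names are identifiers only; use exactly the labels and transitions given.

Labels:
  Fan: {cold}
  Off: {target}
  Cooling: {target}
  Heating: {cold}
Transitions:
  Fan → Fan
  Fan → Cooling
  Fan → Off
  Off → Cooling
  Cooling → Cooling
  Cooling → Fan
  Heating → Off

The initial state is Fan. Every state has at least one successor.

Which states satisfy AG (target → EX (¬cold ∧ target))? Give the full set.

States satisfying target → EX (¬cold ∧ target): {Fan, Off, Cooling, Heating}.
States satisfying AG (target → EX (¬cold ∧ target)): {Fan, Off, Cooling, Heating}.

{Fan, Off, Cooling, Heating}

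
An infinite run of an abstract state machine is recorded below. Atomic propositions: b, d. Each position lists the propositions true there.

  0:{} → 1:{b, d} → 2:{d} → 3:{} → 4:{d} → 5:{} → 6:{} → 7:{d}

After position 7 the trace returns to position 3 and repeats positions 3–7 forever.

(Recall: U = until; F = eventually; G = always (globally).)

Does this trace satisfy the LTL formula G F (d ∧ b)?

F (d ∧ b) must hold at every position from 0 onward. It fails at position 2, so G F (d ∧ b) is false.

No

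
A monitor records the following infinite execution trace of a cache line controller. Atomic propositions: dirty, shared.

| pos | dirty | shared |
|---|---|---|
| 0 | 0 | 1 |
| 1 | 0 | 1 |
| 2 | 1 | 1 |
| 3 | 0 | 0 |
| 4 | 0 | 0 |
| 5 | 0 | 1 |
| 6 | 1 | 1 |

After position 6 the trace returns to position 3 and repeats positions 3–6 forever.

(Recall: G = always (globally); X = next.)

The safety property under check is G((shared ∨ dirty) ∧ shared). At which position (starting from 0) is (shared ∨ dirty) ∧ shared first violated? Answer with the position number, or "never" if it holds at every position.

Check (shared ∨ dirty) ∧ shared at each position in order: 0 ✓, 1 ✓, 2 ✓.
At position 3 the labels are {}, so (shared ∨ dirty) ∧ shared is false there. This is the first violation.

3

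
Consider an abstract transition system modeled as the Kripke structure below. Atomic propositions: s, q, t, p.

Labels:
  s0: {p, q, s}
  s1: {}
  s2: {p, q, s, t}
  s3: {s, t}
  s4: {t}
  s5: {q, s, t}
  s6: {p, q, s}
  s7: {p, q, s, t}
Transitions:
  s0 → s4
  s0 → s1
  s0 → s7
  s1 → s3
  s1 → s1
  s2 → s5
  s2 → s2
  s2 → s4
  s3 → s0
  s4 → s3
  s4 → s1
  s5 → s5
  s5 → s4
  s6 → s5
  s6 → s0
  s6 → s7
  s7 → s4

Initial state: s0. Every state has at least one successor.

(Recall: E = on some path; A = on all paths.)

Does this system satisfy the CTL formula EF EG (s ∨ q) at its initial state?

No

States satisfying EG (s ∨ q): {s2, s5, s6}.
States satisfying EF EG (s ∨ q): {s2, s5, s6}.
No suitable path/successor from s0 witnesses the formula.
s0 ∉ Sat(EF EG (s ∨ q)).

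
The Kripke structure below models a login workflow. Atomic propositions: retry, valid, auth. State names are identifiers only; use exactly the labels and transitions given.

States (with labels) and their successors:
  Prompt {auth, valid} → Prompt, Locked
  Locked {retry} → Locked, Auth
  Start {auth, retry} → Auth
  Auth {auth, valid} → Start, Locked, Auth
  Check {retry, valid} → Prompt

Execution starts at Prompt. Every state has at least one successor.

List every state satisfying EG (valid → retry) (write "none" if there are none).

{Locked}

States satisfying valid → retry: {Locked, Start, Check}.
States satisfying EG (valid → retry): {Locked}.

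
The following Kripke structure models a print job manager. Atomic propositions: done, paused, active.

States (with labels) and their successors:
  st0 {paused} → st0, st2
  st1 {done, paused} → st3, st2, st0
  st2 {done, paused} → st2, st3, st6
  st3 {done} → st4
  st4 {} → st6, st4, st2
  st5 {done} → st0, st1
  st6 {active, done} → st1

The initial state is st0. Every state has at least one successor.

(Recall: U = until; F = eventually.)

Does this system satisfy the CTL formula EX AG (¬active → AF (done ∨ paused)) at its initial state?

States satisfying AG (¬active → AF (done ∨ paused)): ∅.
States satisfying EX AG (¬active → AF (done ∨ paused)): ∅.
No suitable path/successor from st0 witnesses the formula.
st0 ∉ Sat(EX AG (¬active → AF (done ∨ paused))).

No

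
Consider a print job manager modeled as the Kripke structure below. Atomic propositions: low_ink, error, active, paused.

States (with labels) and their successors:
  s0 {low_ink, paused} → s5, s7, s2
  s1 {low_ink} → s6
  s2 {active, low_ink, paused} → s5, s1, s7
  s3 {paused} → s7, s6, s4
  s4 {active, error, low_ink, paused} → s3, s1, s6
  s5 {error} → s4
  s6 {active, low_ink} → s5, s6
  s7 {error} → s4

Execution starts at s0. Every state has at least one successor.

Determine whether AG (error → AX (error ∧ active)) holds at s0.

States satisfying error → AX (error ∧ active): {s0, s1, s2, s3, s5, s6, s7}.
States satisfying AG (error → AX (error ∧ active)): ∅.
s4 is reachable from s0 and violates error → AX (error ∧ active), so AG fails at s0.
s0 ∉ Sat(AG (error → AX (error ∧ active))).

No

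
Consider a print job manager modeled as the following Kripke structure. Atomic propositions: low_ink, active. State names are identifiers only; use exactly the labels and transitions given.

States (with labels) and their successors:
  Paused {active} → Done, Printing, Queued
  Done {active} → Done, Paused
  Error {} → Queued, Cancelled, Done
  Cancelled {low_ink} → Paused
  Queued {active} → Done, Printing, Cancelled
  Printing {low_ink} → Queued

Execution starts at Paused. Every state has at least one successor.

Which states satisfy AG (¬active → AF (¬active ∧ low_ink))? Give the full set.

{Paused, Done, Cancelled, Queued, Printing}

States satisfying ¬active → AF (¬active ∧ low_ink): {Paused, Done, Cancelled, Queued, Printing}.
States satisfying AG (¬active → AF (¬active ∧ low_ink)): {Paused, Done, Cancelled, Queued, Printing}.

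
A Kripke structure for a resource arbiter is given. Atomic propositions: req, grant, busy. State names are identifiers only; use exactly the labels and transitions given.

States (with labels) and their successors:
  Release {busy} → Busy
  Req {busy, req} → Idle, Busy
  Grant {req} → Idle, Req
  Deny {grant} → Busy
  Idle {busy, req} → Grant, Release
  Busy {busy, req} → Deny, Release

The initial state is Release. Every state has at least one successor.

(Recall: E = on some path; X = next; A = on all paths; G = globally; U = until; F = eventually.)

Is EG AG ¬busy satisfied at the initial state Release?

Does not hold

States satisfying AG ¬busy: ∅.
States satisfying EG AG ¬busy: ∅.
No suitable path/successor from Release witnesses the formula.
Release ∉ Sat(EG AG ¬busy).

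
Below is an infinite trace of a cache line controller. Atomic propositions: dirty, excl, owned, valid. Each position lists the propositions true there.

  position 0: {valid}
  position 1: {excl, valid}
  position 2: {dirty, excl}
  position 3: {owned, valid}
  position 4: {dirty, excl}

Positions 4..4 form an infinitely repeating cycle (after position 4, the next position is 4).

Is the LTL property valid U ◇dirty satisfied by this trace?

Yes

Walking from position 0: ◇dirty first holds at position 0, and valid holds at every earlier position along the way, so valid U ◇dirty holds.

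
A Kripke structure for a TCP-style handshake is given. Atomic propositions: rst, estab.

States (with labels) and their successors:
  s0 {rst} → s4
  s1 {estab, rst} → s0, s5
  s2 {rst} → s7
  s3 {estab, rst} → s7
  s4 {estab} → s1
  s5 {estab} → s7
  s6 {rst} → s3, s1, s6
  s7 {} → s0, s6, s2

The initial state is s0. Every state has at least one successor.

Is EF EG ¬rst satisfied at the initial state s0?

Violated

States satisfying EG ¬rst: ∅.
States satisfying EF EG ¬rst: ∅.
No suitable path/successor from s0 witnesses the formula.
s0 ∉ Sat(EF EG ¬rst).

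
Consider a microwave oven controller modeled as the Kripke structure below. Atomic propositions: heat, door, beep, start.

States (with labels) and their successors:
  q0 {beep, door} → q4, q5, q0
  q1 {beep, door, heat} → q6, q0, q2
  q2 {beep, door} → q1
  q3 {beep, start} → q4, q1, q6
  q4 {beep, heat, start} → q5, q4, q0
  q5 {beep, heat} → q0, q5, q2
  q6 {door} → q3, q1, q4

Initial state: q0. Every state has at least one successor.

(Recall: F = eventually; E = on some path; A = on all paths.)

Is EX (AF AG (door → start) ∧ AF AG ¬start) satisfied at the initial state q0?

Violated

States satisfying AF AG (door → start) ∧ AF AG ¬start: ∅.
States satisfying EX (AF AG (door → start) ∧ AF AG ¬start): ∅.
No suitable path/successor from q0 witnesses the formula.
q0 ∉ Sat(EX (AF AG (door → start) ∧ AF AG ¬start)).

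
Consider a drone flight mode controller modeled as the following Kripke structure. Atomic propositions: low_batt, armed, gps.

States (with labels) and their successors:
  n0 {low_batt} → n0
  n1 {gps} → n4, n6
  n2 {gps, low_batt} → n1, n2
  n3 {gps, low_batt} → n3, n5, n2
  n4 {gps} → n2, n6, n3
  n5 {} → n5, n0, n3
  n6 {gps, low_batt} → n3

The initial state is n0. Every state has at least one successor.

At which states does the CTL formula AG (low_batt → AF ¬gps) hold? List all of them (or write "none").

States satisfying low_batt → AF ¬gps: {n0, n1, n4, n5}.
States satisfying AG (low_batt → AF ¬gps): {n0}.

{n0}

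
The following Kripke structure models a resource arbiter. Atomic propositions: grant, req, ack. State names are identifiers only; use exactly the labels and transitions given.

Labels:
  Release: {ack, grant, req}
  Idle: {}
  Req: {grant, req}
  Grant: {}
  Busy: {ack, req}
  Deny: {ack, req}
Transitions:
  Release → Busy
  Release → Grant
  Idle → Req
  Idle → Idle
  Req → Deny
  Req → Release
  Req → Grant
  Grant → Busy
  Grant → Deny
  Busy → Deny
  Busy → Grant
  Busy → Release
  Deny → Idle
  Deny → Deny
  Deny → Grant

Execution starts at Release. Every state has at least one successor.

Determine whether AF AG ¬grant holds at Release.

States satisfying AG ¬grant: ∅.
States satisfying AF AG ¬grant: ∅.
There is a path from Release along which AG ¬grant never holds.
Release ∉ Sat(AF AG ¬grant).

No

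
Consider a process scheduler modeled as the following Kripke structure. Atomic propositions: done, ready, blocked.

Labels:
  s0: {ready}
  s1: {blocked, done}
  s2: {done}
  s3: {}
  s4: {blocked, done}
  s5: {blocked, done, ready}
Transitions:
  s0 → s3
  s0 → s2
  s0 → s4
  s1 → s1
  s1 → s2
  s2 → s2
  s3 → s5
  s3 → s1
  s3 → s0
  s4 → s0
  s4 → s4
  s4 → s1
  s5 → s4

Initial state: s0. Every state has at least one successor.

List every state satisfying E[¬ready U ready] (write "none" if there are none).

States satisfying ¬ready: {s1, s2, s3, s4}.
States satisfying ready: {s0, s5}.
States satisfying E[¬ready U ready]: {s0, s3, s4, s5}.

{s0, s3, s4, s5}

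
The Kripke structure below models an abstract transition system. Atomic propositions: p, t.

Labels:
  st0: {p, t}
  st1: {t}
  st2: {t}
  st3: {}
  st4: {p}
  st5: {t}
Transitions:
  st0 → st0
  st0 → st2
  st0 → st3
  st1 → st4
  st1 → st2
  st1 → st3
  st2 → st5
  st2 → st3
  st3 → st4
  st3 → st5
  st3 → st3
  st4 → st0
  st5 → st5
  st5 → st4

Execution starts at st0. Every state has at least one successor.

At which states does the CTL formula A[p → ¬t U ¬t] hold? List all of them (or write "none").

States satisfying p → ¬t: {st1, st2, st3, st4, st5}.
States satisfying ¬t: {st3, st4}.
States satisfying A[p → ¬t U ¬t]: {st3, st4}.

{st3, st4}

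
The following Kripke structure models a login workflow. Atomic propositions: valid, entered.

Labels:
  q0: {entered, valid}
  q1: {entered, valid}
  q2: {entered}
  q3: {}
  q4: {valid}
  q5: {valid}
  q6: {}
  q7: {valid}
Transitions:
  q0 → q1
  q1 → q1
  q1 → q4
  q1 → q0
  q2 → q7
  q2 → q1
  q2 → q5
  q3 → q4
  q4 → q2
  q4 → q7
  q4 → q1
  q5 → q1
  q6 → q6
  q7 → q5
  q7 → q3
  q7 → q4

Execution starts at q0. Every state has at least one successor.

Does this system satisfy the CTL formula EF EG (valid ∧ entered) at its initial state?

Yes

States satisfying EG (valid ∧ entered): {q0, q1}.
States satisfying EF EG (valid ∧ entered): {q0, q1, q2, q3, q4, q5, q7}.
Some path from q0 reaches a state where EG (valid ∧ entered) holds.
q0 ∈ Sat(EF EG (valid ∧ entered)).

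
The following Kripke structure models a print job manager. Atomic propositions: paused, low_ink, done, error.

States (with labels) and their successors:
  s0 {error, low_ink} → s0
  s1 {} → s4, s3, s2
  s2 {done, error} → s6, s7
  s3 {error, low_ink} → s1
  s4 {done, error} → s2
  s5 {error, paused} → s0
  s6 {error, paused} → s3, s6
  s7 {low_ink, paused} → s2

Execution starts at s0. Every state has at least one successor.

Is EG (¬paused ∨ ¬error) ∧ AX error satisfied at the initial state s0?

Yes

States satisfying ¬paused ∨ ¬error: {s0, s1, s2, s3, s4, s7}.
States satisfying EG (¬paused ∨ ¬error): {s0, s1, s2, s3, s4, s7}.
States satisfying error: {s0, s2, s3, s4, s5, s6}.
States satisfying AX error: {s0, s1, s4, s5, s6, s7}.
States satisfying EG (¬paused ∨ ¬error) ∧ AX error: {s0, s1, s4, s7}.
s0 ∈ Sat(EG (¬paused ∨ ¬error) ∧ AX error).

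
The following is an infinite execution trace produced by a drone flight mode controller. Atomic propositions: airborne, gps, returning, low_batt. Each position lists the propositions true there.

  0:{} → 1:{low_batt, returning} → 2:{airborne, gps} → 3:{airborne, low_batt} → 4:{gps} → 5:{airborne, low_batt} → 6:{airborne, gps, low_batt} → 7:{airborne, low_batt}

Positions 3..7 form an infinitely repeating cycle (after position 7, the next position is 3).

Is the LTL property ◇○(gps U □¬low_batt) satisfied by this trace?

Violated

○(gps U □¬low_batt) is false at every position 0..7, so it never becomes true and ◇○(gps U □¬low_batt) fails.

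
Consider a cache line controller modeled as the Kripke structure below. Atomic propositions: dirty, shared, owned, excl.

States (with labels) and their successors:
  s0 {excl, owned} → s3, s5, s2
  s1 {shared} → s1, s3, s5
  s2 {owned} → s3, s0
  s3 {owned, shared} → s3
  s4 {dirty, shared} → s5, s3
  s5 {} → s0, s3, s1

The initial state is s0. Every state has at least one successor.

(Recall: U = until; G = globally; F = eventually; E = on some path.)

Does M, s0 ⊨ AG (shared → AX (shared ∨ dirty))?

Does not hold

States satisfying shared → AX (shared ∨ dirty): {s0, s2, s3, s5}.
States satisfying AG (shared → AX (shared ∨ dirty)): {s3}.
s1 is reachable from s0 and violates shared → AX (shared ∨ dirty), so AG fails at s0.
s0 ∉ Sat(AG (shared → AX (shared ∨ dirty))).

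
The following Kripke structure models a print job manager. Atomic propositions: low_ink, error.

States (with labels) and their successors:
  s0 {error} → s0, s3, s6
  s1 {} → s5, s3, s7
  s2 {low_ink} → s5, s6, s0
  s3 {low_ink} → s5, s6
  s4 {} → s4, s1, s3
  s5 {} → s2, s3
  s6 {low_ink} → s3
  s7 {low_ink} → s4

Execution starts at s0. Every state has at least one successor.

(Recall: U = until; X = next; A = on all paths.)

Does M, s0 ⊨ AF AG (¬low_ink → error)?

Violated

States satisfying AG (¬low_ink → error): ∅.
States satisfying AF AG (¬low_ink → error): ∅.
There is a path from s0 along which AG (¬low_ink → error) never holds.
s0 ∉ Sat(AF AG (¬low_ink → error)).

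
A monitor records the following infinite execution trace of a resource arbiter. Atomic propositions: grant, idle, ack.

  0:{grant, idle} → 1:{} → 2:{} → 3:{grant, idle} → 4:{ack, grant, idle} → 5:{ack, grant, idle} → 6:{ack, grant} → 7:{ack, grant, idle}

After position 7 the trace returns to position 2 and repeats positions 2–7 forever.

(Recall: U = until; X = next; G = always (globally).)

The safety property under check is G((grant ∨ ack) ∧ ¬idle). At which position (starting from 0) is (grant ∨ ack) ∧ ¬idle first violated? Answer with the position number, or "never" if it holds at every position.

At position 0 the labels are {grant, idle}, so (grant ∨ ack) ∧ ¬idle is false there. This is the first violation.

0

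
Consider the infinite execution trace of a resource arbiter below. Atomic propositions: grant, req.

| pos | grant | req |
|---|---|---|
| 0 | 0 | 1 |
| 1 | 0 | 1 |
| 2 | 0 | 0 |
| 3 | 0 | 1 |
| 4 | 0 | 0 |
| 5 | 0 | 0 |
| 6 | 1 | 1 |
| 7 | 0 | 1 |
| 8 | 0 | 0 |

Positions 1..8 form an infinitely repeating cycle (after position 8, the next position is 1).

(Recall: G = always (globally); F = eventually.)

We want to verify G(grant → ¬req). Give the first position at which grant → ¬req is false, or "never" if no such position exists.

6

Check grant → ¬req at each position in order: 0 ✓, 1 ✓, 2 ✓, 3 ✓, 4 ✓, 5 ✓.
At position 6 the labels are {grant, req}, so grant → ¬req is false there. This is the first violation.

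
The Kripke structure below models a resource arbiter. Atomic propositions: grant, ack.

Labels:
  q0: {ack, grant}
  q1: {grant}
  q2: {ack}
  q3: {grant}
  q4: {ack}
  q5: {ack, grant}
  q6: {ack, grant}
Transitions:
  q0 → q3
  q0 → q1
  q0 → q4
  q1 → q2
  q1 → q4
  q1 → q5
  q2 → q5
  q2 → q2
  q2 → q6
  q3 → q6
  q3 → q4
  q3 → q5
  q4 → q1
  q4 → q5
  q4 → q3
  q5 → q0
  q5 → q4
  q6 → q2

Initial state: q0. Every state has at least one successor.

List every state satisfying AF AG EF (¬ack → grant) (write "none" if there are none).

States satisfying AG EF (¬ack → grant): {q0, q1, q2, q3, q4, q5, q6}.
States satisfying AF AG EF (¬ack → grant): {q0, q1, q2, q3, q4, q5, q6}.

{q0, q1, q2, q3, q4, q5, q6}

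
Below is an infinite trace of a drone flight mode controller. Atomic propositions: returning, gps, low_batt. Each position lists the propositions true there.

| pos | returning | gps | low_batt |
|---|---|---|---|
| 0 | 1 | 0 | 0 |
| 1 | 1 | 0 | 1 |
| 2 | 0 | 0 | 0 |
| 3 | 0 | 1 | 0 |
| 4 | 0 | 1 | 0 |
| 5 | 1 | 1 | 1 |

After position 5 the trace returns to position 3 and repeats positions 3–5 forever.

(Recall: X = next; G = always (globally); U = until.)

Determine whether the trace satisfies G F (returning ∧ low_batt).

Satisfied

F (returning ∧ low_batt) holds at every position 0..5, and those are all positions ever visited, so G F (returning ∧ low_batt) holds.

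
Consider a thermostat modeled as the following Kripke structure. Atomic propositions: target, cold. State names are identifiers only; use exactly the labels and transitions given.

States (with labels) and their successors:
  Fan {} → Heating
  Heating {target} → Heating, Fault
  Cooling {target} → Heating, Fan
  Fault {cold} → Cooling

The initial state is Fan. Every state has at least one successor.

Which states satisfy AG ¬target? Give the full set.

States satisfying ¬target: {Fan, Fault}.
States satisfying AG ¬target: ∅.

none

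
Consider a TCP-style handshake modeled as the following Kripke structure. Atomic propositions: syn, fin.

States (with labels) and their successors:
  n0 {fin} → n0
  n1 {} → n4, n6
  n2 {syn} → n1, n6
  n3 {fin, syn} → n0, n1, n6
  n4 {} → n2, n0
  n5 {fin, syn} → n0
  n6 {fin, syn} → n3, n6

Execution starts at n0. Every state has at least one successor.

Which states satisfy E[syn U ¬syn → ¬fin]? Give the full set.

States satisfying syn: {n2, n3, n5, n6}.
States satisfying ¬syn → ¬fin: {n1, n2, n3, n4, n5, n6}.
States satisfying E[syn U ¬syn → ¬fin]: {n1, n2, n3, n4, n5, n6}.

{n1, n2, n3, n4, n5, n6}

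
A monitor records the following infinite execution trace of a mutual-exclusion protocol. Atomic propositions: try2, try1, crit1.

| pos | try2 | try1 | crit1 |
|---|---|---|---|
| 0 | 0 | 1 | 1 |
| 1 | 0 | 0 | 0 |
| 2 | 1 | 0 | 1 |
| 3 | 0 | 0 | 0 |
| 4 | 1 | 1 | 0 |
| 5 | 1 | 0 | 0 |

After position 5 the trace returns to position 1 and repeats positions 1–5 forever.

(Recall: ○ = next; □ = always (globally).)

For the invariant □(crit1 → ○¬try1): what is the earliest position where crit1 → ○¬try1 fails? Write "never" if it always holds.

crit1 → ○¬try1 holds at every position 0..5, and those are all the positions the trace ever visits, so the invariant □(crit1 → ○¬try1) is never violated.

never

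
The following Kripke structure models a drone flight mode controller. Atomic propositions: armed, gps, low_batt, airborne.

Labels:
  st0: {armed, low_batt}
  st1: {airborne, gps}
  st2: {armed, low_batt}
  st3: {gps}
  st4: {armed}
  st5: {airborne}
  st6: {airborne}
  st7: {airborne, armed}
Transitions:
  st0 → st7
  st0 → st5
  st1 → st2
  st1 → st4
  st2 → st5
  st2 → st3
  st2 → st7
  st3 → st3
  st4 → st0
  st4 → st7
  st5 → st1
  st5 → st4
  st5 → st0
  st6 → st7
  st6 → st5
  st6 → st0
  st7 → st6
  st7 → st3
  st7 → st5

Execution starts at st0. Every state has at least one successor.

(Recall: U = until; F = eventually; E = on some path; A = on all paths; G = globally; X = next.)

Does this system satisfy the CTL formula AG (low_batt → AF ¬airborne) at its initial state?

States satisfying low_batt → AF ¬airborne: {st0, st1, st2, st3, st4, st5, st6, st7}.
States satisfying AG (low_batt → AF ¬airborne): {st0, st1, st2, st3, st4, st5, st6, st7}.
Every state reachable from st0 satisfies low_batt → AF ¬airborne.
st0 ∈ Sat(AG (low_batt → AF ¬airborne)).

Yes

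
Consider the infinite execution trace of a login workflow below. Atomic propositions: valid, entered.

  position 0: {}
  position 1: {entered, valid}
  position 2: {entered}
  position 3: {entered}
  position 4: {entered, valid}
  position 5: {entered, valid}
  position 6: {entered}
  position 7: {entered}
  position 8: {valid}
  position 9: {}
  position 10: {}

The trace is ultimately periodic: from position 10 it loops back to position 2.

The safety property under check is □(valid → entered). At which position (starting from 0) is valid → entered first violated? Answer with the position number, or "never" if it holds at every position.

8

Check valid → entered at each position in order: 0 ✓, 1 ✓, 2 ✓, 3 ✓, 4 ✓, 5 ✓, 6 ✓, 7 ✓.
At position 8 the labels are {valid}, so valid → entered is false there. This is the first violation.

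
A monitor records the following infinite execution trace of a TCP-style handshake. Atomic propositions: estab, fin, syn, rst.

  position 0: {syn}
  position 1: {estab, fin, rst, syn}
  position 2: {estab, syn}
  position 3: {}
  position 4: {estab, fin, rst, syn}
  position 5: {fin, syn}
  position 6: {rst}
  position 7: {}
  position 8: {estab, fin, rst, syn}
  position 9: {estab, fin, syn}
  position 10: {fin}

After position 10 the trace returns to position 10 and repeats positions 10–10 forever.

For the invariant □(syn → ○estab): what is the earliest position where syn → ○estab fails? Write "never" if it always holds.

Check syn → ○estab at each position in order: 0 ✓, 1 ✓.
At position 2 the labels are {estab, syn} and the next position 3 has {}, so syn → ○estab is false there. This is the first violation.

2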